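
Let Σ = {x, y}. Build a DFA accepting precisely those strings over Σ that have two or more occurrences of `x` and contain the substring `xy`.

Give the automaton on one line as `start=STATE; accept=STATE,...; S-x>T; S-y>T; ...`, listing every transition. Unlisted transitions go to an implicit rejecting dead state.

Handle the two conditions separately and then intersect. The first has 4 states tracking the count of `x`s, saturating at 3; the second has 3 states tracking whether and how much of `xy` has been seen. A product state is a pair (one from each), accepting exactly when both do.
A 7-state machine:
        x   y  
>  q0   q1  q0 
   q1   q2  q3 
   q2   q4  q5 
   q3   q5  q3 
   q4   q4  q6 
 * q5   q6  q5 
 * q6   q6  q6 
(> = start, * = accepting)

start=q0; accept=q5,q6; q0-x>q1; q0-y>q0; q1-x>q2; q1-y>q3; q2-x>q4; q2-y>q5; q3-x>q5; q3-y>q3; q4-x>q4; q4-y>q6; q5-x>q6; q5-y>q5; q6-x>q6; q6-y>q6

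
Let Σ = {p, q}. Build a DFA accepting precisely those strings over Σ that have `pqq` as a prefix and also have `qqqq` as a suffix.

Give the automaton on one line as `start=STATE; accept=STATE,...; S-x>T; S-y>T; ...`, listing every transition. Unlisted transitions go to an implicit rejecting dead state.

start=S0; accept=S8; S0-p>S1; S0-q>S2; S1-p>S2; S1-q>S3; S2-p>S2; S2-q>S2; S3-p>S2; S3-q>S4; S4-p>S5; S4-q>S6; S5-p>S5; S5-q>S7; S6-p>S5; S6-q>S8; S7-p>S5; S7-q>S4; S8-p>S5; S8-q>S8

Run two small machines in parallel and take their product. One (5 states) tracks whether the input so far still matches the prefix `pqq`; the other (5 states) tracks how much of the suffix `qqqq` has currently been matched. Each combined state is a pair, one component from each; accept when both components accept. Equivalent product states are then merged.
9 states suffice.
        p   q  
>  S0   S1  S2 
   S1   S2  S3 
   S2   S2  S2 
   S3   S2  S4 
   S4   S5  S6 
   S5   S5  S7 
   S6   S5  S8 
   S7   S5  S4 
 * S8   S5  S8 
(> = start, * = accepting)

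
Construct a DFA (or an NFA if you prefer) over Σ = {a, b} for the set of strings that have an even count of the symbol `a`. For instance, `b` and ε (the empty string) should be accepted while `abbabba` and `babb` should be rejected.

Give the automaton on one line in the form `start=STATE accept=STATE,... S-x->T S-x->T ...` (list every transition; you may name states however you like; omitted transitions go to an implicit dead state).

Keep the running count of `a`s modulo 2: each `a` advances along the cycle q0 → q1 → q0 while other symbols loop. Accept at q0.
With 2 states:
        a   b  
>* q0   q1  q0 
   q1   q0  q1 
(> = start, * = accepting)

start=q0 accept=q0 q0-a->q1 q0-b->q0 q1-a->q0 q1-b->q1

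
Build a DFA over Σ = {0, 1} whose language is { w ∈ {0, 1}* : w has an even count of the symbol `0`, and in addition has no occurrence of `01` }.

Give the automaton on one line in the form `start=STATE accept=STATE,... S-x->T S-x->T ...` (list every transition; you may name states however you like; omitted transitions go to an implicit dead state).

Run two small machines in parallel and take their product. The first has 2 states tracking the count of `0`s modulo 2; the second has 3 states tracking partial matches of the forbidden pattern `01`. A product state is a pair (one from each), accepting exactly when both do.
A 5-state machine:
        0   1  
>* q0   q1  q0 
   q1   q2  q3 
 * q2   q1  q4 
   q3   q4  q3 
   q4   q3  q4 
(> = start, * = accepting)

start=q0 accept=q0,q2 q0-0->q1 q0-1->q0 q1-0->q2 q1-1->q3 q2-0->q1 q2-1->q4 q3-0->q4 q3-1->q3 q4-0->q3 q4-1->q4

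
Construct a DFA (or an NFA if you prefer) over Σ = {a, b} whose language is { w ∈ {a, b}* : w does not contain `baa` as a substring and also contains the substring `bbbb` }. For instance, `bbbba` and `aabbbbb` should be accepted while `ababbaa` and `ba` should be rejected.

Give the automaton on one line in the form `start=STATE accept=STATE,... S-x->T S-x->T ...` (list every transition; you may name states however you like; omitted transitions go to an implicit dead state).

Handle the two conditions separately and then intersect. One (4 states) tracks partial matches of the forbidden pattern `baa`; the other (5 states) tracks whether and how much of `bbbb` has been seen. Each combined state is a pair, one component from each; accept when both components accept. Minimizing collapses redundant product states.
An 8-state machine:
        a   b  
>  q0   q0  q1 
   q1   q2  q3 
   q2   q4  q1 
   q3   q2  q5 
   q4   q4  q4 
   q5   q2  q6 
 * q6   q7  q6 
 * q7   q4  q6 
(> = start, * = accepting)

start=q0 accept=q6,q7 q0-a->q0 q0-b->q1 q1-a->q2 q1-b->q3 q2-a->q4 q2-b->q1 q3-a->q2 q3-b->q5 q4-a->q4 q4-b->q4 q5-a->q2 q5-b->q6 q6-a->q7 q6-b->q6 q7-a->q4 q7-b->q6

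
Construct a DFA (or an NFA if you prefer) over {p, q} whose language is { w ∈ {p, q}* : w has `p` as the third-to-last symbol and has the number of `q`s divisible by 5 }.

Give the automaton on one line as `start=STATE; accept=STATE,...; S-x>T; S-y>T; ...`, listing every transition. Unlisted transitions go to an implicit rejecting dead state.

start=A; accept=F,L,O,P; A-p>B; A-q>C; B-p>D; B-q>C; C-p>C; C-q>E; D-p>F; D-q>C; E-p>E; E-q>G; F-p>F; F-q>C; G-p>H; G-q>I; H-p>H; H-q>J; I-p>K; I-q>A; J-p>K; J-q>L; K-p>M; K-q>N; L-p>B; L-q>C; M-p>M; M-q>O; N-p>P; N-q>C; O-p>P; O-q>C; P-p>D; P-q>C

Run two small machines in parallel and take their product. The first has 15 states tracking the last 3 symbols read; the second has 5 states tracking the count of `q`s modulo 5. A product state is a pair (one from each), accepting exactly when both do. Equivalent product states are then merged.
16 states suffice.
       p  q 
>  A   B  C 
   B   D  C 
   C   C  E 
   D   F  C 
   E   E  G 
 * F   F  C 
   G   H  I 
   H   H  J 
   I   K  A 
   J   K  L 
   K   M  N 
 * L   B  C 
   M   M  O 
   N   P  C 
 * O   P  C 
 * P   D  C 
(> = start, * = accepting)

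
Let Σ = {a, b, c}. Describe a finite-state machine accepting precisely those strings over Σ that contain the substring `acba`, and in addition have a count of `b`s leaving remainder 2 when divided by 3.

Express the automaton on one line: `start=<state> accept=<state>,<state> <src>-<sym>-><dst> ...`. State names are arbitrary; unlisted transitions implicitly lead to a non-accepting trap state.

Build one automaton per condition and run them in lockstep. One (5 states) tracks whether and how much of `acba` has been seen; the other (3 states) tracks the count of `b`s modulo 3. Each combined state is a pair, one component from each; accept when both components accept.
15 states suffice.
          a    b    c  
>  s0     s1   s2   s0 
   s1     s1   s2   s3 
   s2     s4   s5   s2 
   s3     s1   s6   s0 
   s4     s4   s5   s7 
   s5     s8   s0   s5 
   s6     s9   s5   s2 
   s7     s4  s10   s2 
   s8     s8   s0  s11 
   s9     s9  s12   s9 
   s10   s12   s0   s5 
   s11    s8  s13   s5 
 * s12   s12  s14  s12 
   s13   s14   s2   s0 
   s14   s14   s9  s14 
(> = start, * = accepting)

start=s0 accept=s12 s0-a->s1 s0-b->s2 s0-c->s0 s1-a->s1 s1-b->s2 s1-c->s3 s2-a->s4 s2-b->s5 s2-c->s2 s3-a->s1 s3-b->s6 s3-c->s0 s4-a->s4 s4-b->s5 s4-c->s7 s5-a->s8 s5-b->s0 s5-c->s5 s6-a->s9 s6-b->s5 s6-c->s2 s7-a->s4 s7-b->s10 s7-c->s2 s8-a->s8 s8-b->s0 s8-c->s11 s9-a->s9 s9-b->s12 s9-c->s9 s10-a->s12 s10-b->s0 s10-c->s5 s11-a->s8 s11-b->s13 s11-c->s5 s12-a->s12 s12-b->s14 s12-c->s12 s13-a->s14 s13-b->s2 s13-c->s0 s14-a->s14 s14-b->s9 s14-c->s14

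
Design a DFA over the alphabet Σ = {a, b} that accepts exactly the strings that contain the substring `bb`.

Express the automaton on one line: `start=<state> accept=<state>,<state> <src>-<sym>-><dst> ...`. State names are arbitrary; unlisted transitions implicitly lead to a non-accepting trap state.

Track how much of `bb` has been matched so far: state q0 is no progress, q2 is the absorbing accept state reached once `bb` has occurred. Intermediate states record partial matches; on a mismatch, fall back to the longest reusable overlap.
With 3 states:
        a   b  
>  q0   q0  q1 
   q1   q0  q2 
 * q2   q2  q2 
(> = start, * = accepting)

start=q0 accept=q2 q0-a->q0 q0-b->q1 q1-a->q0 q1-b->q2 q2-a->q2 q2-b->q2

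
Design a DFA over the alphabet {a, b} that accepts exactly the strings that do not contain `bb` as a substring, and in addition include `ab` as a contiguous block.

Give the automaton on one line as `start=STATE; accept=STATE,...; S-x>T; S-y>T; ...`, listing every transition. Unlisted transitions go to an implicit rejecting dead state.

start=s0; accept=s3,s5; s0-a>s1; s0-b>s2; s1-a>s1; s1-b>s3; s2-a>s1; s2-b>s4; s3-a>s5; s3-b>s4; s4-a>s4; s4-b>s4; s5-a>s5; s5-b>s3

Build one automaton per condition and run them in lockstep. The first has 3 states tracking partial matches of the forbidden pattern `bb`; the second has 3 states tracking whether and how much of `ab` has been seen. A product state is a pair (one from each), accepting exactly when both do. After merging equivalent states the machine shrinks.
        a   b  
>  s0   s1  s2 
   s1   s1  s3 
   s2   s1  s4 
 * s3   s5  s4 
   s4   s4  s4 
 * s5   s5  s3 
(> = start, * = accepting)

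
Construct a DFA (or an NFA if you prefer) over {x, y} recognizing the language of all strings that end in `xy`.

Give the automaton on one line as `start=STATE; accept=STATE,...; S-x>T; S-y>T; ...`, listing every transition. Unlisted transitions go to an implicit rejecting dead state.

start=A; accept=C; A-x>B; A-y>A; B-x>B; B-y>C; C-x>B; C-y>A

Let each state record the length of the longest suffix of the input read so far that is also a prefix of `xy`. B means the last symbol is `x`; C means the last 2 symbols are `xy`. Accept only at C, where the string currently ends in `xy`.
       x  y 
>  A   B  A 
   B   B  C 
 * C   B  A 
(> = start, * = accepting)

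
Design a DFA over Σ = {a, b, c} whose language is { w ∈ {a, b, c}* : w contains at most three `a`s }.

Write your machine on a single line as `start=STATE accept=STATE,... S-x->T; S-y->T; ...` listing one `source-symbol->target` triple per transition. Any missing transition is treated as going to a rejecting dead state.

start=q0; accept=q0,q1,q2,q3; q0-a->q1; q0-b->q0; q0-c->q0; q1-a->q2; q1-b->q1; q1-c->q1; q2-a->q3; q2-b->q2; q2-c->q2; q3-a->q4; q3-b->q3; q3-c->q3; q4-a->q4; q4-b->q4; q4-c->q4

Count `a`s, saturating at 4: states q0 through q3 mean 0 through 3 `a`s seen; q4 means more than 3. Each `a` increments (capped at q4); other symbols loop. Accept from {q0, q1, q2, q3}.
5 states suffice.
        a   b   c  
>* q0   q1  q0  q0 
 * q1   q2  q1  q1 
 * q2   q3  q2  q2 
 * q3   q4  q3  q3 
   q4   q4  q4  q4 
(> = start, * = accepting)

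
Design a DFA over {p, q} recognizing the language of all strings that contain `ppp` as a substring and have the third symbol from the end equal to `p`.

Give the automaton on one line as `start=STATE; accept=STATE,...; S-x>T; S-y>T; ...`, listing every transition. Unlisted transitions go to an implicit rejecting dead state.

start=s0; accept=s7,s15,s16,s17; s0-p>s1; s0-q>s2; s1-p>s3; s1-q>s4; s2-p>s5; s2-q>s6; s3-p>s7; s3-q>s8; s4-p>s9; s4-q>s10; s5-p>s11; s5-q>s12; s6-p>s13; s6-q>s14; s7-p>s7; s7-q>s15; s8-p>s9; s8-q>s10; s9-p>s11; s9-q>s12; s10-p>s13; s10-q>s14; s11-p>s7; s11-q>s8; s12-p>s9; s12-q>s10; s13-p>s11; s13-q>s12; s14-p>s13; s14-q>s14; s15-p>s16; s15-q>s17; s16-p>s18; s16-q>s19; s17-p>s20; s17-q>s21; s18-p>s7; s18-q>s15; s19-p>s16; s19-q>s17; s20-p>s18; s20-q>s19; s21-p>s20; s21-q>s21

Run two small machines in parallel and take their product. One (4 states) tracks whether and how much of `ppp` has been seen; the other (15 states) tracks the last 3 symbols read. Each combined state is a pair, one component from each; accept when both components accept.
22 states suffice.
          p    q  
>  s0     s1   s2 
   s1     s3   s4 
   s2     s5   s6 
   s3     s7   s8 
   s4     s9  s10 
   s5    s11  s12 
   s6    s13  s14 
 * s7     s7  s15 
   s8     s9  s10 
   s9    s11  s12 
   s10   s13  s14 
   s11    s7   s8 
   s12    s9  s10 
   s13   s11  s12 
   s14   s13  s14 
 * s15   s16  s17 
 * s16   s18  s19 
 * s17   s20  s21 
   s18    s7  s15 
   s19   s16  s17 
   s20   s18  s19 
   s21   s20  s21 
(> = start, * = accepting)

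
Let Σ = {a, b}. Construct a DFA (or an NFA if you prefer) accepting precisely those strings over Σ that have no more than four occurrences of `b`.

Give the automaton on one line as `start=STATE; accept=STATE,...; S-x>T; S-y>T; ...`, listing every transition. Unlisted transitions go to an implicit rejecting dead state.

Only the number of `b`s matters, and only up to 5. Make a chain q0 → q1 → q2 → q3 → q4 → q5 advanced by each `b` (with q5 absorbing); every other symbol self-loops. The accepting set is {q0, q1, q2, q3, q4}.
A 6-state machine:
        a   b  
>* q0   q0  q1 
 * q1   q1  q2 
 * q2   q2  q3 
 * q3   q3  q4 
 * q4   q4  q5 
   q5   q5  q5 
(> = start, * = accepting)

start=q0; accept=q0,q1,q2,q3,q4; q0-a>q0; q0-b>q1; q1-a>q1; q1-b>q2; q2-a>q2; q2-b>q3; q3-a>q3; q3-b>q4; q4-a>q4; q4-b>q5; q5-a>q5; q5-b>q5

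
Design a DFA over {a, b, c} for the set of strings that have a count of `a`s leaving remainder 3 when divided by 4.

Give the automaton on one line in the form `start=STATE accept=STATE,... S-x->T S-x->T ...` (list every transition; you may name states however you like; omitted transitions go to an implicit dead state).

Keep the running count of `a`s modulo 4: each `a` advances along the cycle s0 → s1 → s2 → s3 → s0 while other symbols loop. Accept at s3.
A 4-state machine:
        a   b   c  
>  s0   s1  s0  s0 
   s1   s2  s1  s1 
   s2   s3  s2  s2 
 * s3   s0  s3  s3 
(> = start, * = accepting)

start=s0 accept=s3 s0-a->s1 s0-b->s0 s0-c->s0 s1-a->s2 s1-b->s1 s1-c->s1 s2-a->s3 s2-b->s2 s2-c->s2 s3-a->s0 s3-b->s3 s3-c->s3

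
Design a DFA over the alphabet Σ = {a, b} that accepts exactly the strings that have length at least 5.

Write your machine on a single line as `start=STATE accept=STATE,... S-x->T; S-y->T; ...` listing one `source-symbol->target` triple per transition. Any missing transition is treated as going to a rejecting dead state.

Count input length up to 6: every symbol moves from s0 toward s6, which means 'more than 5' and absorbs. Accept from {s5, s6}.
With 7 states:
        a   b  
>  s0   s1  s1 
   s1   s2  s2 
   s2   s3  s3 
   s3   s4  s4 
   s4   s5  s5 
 * s5   s6  s6 
 * s6   s6  s6 
(> = start, * = accepting)

start=s0; accept=s5,s6; s0-a->s1; s0-b->s1; s1-a->s2; s1-b->s2; s2-a->s3; s2-b->s3; s3-a->s4; s3-b->s4; s4-a->s5; s4-b->s5; s5-a->s6; s5-b->s6; s6-a->s6; s6-b->s6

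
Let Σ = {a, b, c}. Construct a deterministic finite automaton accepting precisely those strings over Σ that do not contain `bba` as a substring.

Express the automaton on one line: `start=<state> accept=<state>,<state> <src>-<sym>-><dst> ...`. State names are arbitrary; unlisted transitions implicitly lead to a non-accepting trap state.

start=s0 accept=s0,s1,s2 s0-a->s0 s0-b->s1 s0-c->s0 s1-a->s0 s1-b->s2 s1-c->s0 s2-a->s3 s2-b->s2 s2-c->s0 s3-a->s3 s3-b->s3 s3-c->s3

This is the complement of 'contains `bba`'. Use the same substring-matching states — s0 through s3 holding how much of `bba` has just been matched — but flip the accepting set: everything except the trap s3 accepts.
4 states suffice.
        a   b   c  
>* s0   s0  s1  s0 
 * s1   s0  s2  s0 
 * s2   s3  s2  s0 
   s3   s3  s3  s3 
(> = start, * = accepting)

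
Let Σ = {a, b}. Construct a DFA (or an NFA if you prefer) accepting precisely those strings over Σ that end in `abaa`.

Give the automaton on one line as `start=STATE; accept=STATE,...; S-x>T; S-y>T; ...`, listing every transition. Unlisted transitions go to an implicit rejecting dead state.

Remember how much of `abaa` the current input suffix matches. State s0 means no match yet; s1 means the last symbol is `a`; s2 means the last 2 symbols are `ab`; s3 means the last 3 symbols are `aba`; s4 means the last 4 symbols are `abaa`. Only s4 accepts. On a mismatch, fall back to the longest proper suffix that is still a prefix of `abaa`.
        a   b  
>  s0   s1  s0 
   s1   s1  s2 
   s2   s3  s0 
   s3   s4  s2 
 * s4   s1  s2 
(> = start, * = accepting)

start=s0; accept=s4; s0-a>s1; s0-b>s0; s1-a>s1; s1-b>s2; s2-a>s3; s2-b>s0; s3-a>s4; s3-b>s2; s4-a>s1; s4-b>s2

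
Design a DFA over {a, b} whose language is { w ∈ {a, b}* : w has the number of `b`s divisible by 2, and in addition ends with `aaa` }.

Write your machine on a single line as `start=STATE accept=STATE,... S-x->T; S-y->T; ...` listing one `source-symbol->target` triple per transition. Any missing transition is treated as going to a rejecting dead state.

Run two small machines in parallel and take their product. The first has 2 states tracking the count of `b`s modulo 2; the second has 4 states tracking how much of the suffix `aaa` has currently been matched. A product state is a pair (one from each), accepting exactly when both do.
8 states suffice.
        a   b  
>  q0   q1  q2 
   q1   q3  q2 
   q2   q4  q0 
   q3   q5  q2 
   q4   q6  q0 
 * q5   q5  q2 
   q6   q7  q0 
   q7   q7  q0 
(> = start, * = accepting)

start=q0; accept=q5; q0-a->q1; q0-b->q2; q1-a->q3; q1-b->q2; q2-a->q4; q2-b->q0; q3-a->q5; q3-b->q2; q4-a->q6; q4-b->q0; q5-a->q5; q5-b->q2; q6-a->q7; q6-b->q0; q7-a->q7; q7-b->q0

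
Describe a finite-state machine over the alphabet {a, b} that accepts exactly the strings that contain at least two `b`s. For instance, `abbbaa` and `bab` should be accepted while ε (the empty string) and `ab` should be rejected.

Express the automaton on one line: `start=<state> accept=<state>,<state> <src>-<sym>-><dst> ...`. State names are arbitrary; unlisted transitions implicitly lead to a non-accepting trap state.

Count `b`s, saturating at 3: states S0 through S2 mean 0 through 2 `b`s seen; S3 means more than 2. Each `b` increments (capped at S3); other symbols loop. Accept from {S2, S3}.
4 states suffice.
        a   b  
>  S0   S0  S1 
   S1   S1  S2 
 * S2   S2  S3 
 * S3   S3  S3 
(> = start, * = accepting)

start=S0 accept=S2,S3 S0-a->S0 S0-b->S1 S1-a->S1 S1-b->S2 S2-a->S2 S2-b->S3 S3-a->S3 S3-b->S3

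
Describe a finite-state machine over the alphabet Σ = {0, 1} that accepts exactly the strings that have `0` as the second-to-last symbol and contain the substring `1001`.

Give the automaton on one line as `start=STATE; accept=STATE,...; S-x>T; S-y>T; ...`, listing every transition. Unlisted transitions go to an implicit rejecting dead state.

start=s0; accept=s8,s11; s0-0>s1; s0-1>s2; s1-0>s3; s1-1>s4; s2-0>s5; s2-1>s6; s3-0>s3; s3-1>s4; s4-0>s5; s4-1>s6; s5-0>s7; s5-1>s4; s6-0>s5; s6-1>s6; s7-0>s3; s7-1>s8; s8-0>s9; s8-1>s10; s9-0>s11; s9-1>s8; s10-0>s9; s10-1>s10; s11-0>s11; s11-1>s8

Build one automaton per condition and run them in lockstep. One (7 states) tracks the last 2 symbols read; the other (5 states) tracks whether and how much of `1001` has been seen. Each combined state is a pair, one component from each; accept when both components accept.
A 12-state machine:
          0    1  
>  s0     s1   s2 
   s1     s3   s4 
   s2     s5   s6 
   s3     s3   s4 
   s4     s5   s6 
   s5     s7   s4 
   s6     s5   s6 
   s7     s3   s8 
 * s8     s9  s10 
   s9    s11   s8 
   s10    s9  s10 
 * s11   s11   s8 
(> = start, * = accepting)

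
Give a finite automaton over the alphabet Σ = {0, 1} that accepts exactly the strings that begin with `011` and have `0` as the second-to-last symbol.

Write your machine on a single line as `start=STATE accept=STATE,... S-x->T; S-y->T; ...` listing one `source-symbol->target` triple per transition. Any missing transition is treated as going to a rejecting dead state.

start=S0; accept=S6,S7; S0-0->S1; S0-1->S2; S1-0->S2; S1-1->S3; S2-0->S2; S2-1->S2; S3-0->S2; S3-1->S4; S4-0->S5; S4-1->S4; S5-0->S6; S5-1->S7; S6-0->S6; S6-1->S7; S7-0->S5; S7-1->S4

Run two small machines in parallel and take their product. The first has 5 states tracking whether the input so far still matches the prefix `011`; the second has 7 states tracking the last 2 symbols read. A product state is a pair (one from each), accepting exactly when both do. After merging equivalent states the machine shrinks.
8 states suffice.
        0   1  
>  S0   S1  S2 
   S1   S2  S3 
   S2   S2  S2 
   S3   S2  S4 
   S4   S5  S4 
   S5   S6  S7 
 * S6   S6  S7 
 * S7   S5  S4 
(> = start, * = accepting)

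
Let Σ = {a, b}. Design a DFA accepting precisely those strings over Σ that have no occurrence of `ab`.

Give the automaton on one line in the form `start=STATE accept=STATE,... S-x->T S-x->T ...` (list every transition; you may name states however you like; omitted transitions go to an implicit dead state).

start=s0 accept=s0,s1 s0-a->s1 s0-b->s0 s1-a->s1 s1-b->s2 s2-a->s2 s2-b->s2

This is the complement of 'contains `ab`'. Use the same substring-matching states — s0 through s2 holding how much of `ab` has just been matched — but flip the accepting set: everything except the trap s2 accepts.
A 3-state machine:
        a   b  
>* s0   s1  s0 
 * s1   s1  s2 
   s2   s2  s2 
(> = start, * = accepting)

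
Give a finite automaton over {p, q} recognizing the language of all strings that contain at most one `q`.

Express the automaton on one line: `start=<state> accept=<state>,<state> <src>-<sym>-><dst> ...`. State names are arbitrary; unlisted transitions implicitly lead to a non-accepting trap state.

Count `q`s, saturating at 2: state s0 means no `q` yet, s1 means one `q` seen, s2 means more than one. Each `q` increments (capped at s2); other symbols loop. Accept from {s0, s1}.
3 states suffice.
        p   q  
>* s0   s0  s1 
 * s1   s1  s2 
   s2   s2  s2 
(> = start, * = accepting)

start=s0 accept=s0,s1 s0-p->s0 s0-q->s1 s1-p->s1 s1-q->s2 s2-p->s2 s2-q->s2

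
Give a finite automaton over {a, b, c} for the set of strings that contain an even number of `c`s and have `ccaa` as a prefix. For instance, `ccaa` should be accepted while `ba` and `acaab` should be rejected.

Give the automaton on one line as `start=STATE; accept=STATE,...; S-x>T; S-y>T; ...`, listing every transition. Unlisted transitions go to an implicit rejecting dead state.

Handle the two conditions separately and then intersect. One (2 states) tracks the count of `c`s modulo 2; the other (6 states) tracks whether the input so far still matches the prefix `ccaa`. Each combined state is a pair, one component from each; accept when both components accept. Equivalent product states are then merged.
        a   b   c  
>  s0   s1  s1  s2 
   s1   s1  s1  s1 
   s2   s1  s1  s3 
   s3   s4  s1  s1 
   s4   s5  s1  s1 
 * s5   s5  s5  s6 
   s6   s6  s6  s5 
(> = start, * = accepting)

start=s0; accept=s5; s0-a>s1; s0-b>s1; s0-c>s2; s1-a>s1; s1-b>s1; s1-c>s1; s2-a>s1; s2-b>s1; s2-c>s3; s3-a>s4; s3-b>s1; s3-c>s1; s4-a>s5; s4-b>s1; s4-c>s1; s5-a>s5; s5-b>s5; s5-c>s6; s6-a>s6; s6-b>s6; s6-c>s5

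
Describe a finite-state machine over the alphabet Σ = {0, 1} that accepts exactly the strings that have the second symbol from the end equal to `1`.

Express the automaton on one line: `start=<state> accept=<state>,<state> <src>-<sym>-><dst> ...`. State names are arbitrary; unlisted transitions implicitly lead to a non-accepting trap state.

A DFA must remember the last 2 symbols (since which symbol is second-to-last isn't known until the input ends). Use one state per possible window of the last ≤2 symbols; accept from those whose window starts with `1`.
A 7-state machine:
        0   1  
>  s0   s1  s2 
   s1   s3  s4 
   s2   s5  s6 
   s3   s3  s4 
   s4   s5  s6 
 * s5   s3  s4 
 * s6   s5  s6 
(> = start, * = accepting)

start=s0 accept=s5,s6 s0-0->s1 s0-1->s2 s1-0->s3 s1-1->s4 s2-0->s5 s2-1->s6 s3-0->s3 s3-1->s4 s4-0->s5 s4-1->s6 s5-0->s3 s5-1->s4 s6-0->s5 s6-1->s6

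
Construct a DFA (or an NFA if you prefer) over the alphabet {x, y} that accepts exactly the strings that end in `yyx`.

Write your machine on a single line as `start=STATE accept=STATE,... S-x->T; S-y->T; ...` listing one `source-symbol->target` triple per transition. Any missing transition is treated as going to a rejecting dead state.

start=s0; accept=s3; s0-x->s0; s0-y->s1; s1-x->s0; s1-y->s2; s2-x->s3; s2-y->s2; s3-x->s0; s3-y->s1

Remember how much of `yyx` the current input suffix matches. State s0 means no match yet; s1 means the last symbol is `y`; s2 means the last 2 symbols are `yy`; s3 means the last 3 symbols are `yyx`. Only s3 accepts. On a mismatch, fall back to the longest proper suffix that is still a prefix of `yyx`.
With 4 states:
        x   y  
>  s0   s0  s1 
   s1   s0  s2 
   s2   s3  s2 
 * s3   s0  s1 
(> = start, * = accepting)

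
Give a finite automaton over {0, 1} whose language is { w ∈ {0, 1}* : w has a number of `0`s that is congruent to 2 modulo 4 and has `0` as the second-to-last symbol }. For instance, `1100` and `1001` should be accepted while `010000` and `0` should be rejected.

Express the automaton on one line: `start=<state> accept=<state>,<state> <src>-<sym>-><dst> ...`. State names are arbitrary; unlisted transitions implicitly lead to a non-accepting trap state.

start=q0 accept=q2,q5 q0-0->q1 q0-1->q0 q1-0->q2 q1-1->q3 q2-0->q4 q2-1->q5 q3-0->q6 q3-1->q3 q4-0->q0 q4-1->q4 q5-0->q4 q5-1->q7 q6-0->q4 q6-1->q5 q7-0->q4 q7-1->q7

Handle the two conditions separately and then intersect. One (4 states) tracks the count of `0`s modulo 4; the other (7 states) tracks the last 2 symbols read. Each combined state is a pair, one component from each; accept when both components accept. After merging equivalent states the machine shrinks.
An 8-state machine:
        0   1  
>  q0   q1  q0 
   q1   q2  q3 
 * q2   q4  q5 
   q3   q6  q3 
   q4   q0  q4 
 * q5   q4  q7 
   q6   q4  q5 
   q7   q4  q7 
(> = start, * = accepting)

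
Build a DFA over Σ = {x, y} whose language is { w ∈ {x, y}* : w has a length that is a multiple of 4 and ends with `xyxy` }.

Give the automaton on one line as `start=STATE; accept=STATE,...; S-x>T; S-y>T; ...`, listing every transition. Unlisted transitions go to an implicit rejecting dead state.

start=A; accept=H; A-x>B; A-y>C; B-x>D; B-y>E; C-x>D; C-y>D; D-x>F; D-y>F; E-x>G; E-y>F; F-x>A; F-y>A; G-x>A; G-y>H; H-x>B; H-y>C

Build one automaton per condition and run them in lockstep. One (4 states) tracks the input length modulo 4; the other (5 states) tracks how much of the suffix `xyxy` has currently been matched. Each combined state is a pair, one component from each; accept when both components accept. Equivalent product states are then merged.
8 states suffice.
       x  y 
>  A   B  C 
   B   D  E 
   C   D  D 
   D   F  F 
   E   G  F 
   F   A  A 
   G   A  H 
 * H   B  C 
(> = start, * = accepting)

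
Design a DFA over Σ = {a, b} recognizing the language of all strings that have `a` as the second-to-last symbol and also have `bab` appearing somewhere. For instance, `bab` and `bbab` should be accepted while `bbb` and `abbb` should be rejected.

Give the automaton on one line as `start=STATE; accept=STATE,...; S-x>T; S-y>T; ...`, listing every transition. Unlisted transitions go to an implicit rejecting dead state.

Build one automaton per condition and run them in lockstep. The first has 7 states tracking the last 2 symbols read; the second has 4 states tracking whether and how much of `bab` has been seen. A product state is a pair (one from each), accepting exactly when both do. Equivalent product states are then merged.
        a   b  
>  S0   S0  S1 
   S1   S2  S1 
   S2   S0  S3 
 * S3   S4  S5 
   S4   S6  S3 
   S5   S4  S5 
 * S6   S6  S3 
(> = start, * = accepting)

start=S0; accept=S3,S6; S0-a>S0; S0-b>S1; S1-a>S2; S1-b>S1; S2-a>S0; S2-b>S3; S3-a>S4; S3-b>S5; S4-a>S6; S4-b>S3; S5-a>S4; S5-b>S5; S6-a>S6; S6-b>S3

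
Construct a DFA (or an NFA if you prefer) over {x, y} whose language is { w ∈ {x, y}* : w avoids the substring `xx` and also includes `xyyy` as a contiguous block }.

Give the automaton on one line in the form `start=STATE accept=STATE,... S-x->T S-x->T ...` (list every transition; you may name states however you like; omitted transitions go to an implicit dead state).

start=S0 accept=S7,S9 S0-x->S1 S0-y->S0 S1-x->S2 S1-y->S3 S2-x->S2 S2-y->S4 S3-x->S1 S3-y->S5 S4-x->S2 S4-y->S6 S5-x->S1 S5-y->S7 S6-x->S2 S6-y->S8 S7-x->S9 S7-y->S7 S8-x->S8 S8-y->S8 S9-x->S8 S9-y->S7

Handle the two conditions separately and then intersect. One (3 states) tracks partial matches of the forbidden pattern `xx`; the other (5 states) tracks whether and how much of `xyyy` has been seen. Each combined state is a pair, one component from each; accept when both components accept.
10 states suffice.
        x   y  
>  S0   S1  S0 
   S1   S2  S3 
   S2   S2  S4 
   S3   S1  S5 
   S4   S2  S6 
   S5   S1  S7 
   S6   S2  S8 
 * S7   S9  S7 
   S8   S8  S8 
 * S9   S8  S7 
(> = start, * = accepting)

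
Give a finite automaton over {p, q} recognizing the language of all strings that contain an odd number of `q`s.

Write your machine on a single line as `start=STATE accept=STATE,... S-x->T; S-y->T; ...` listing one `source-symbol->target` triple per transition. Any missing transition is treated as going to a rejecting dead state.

start=A; accept=B; A-p->A; A-q->B; B-p->B; B-q->A

The only thing that matters is how many `q`s have appeared, reduced mod 2. Use one state per residue: A for 0, …, B for 1. Reading `q` moves to the next residue; anything else stays put. B is accepting.
2 states suffice.
       p  q 
>  A   A  B 
 * B   B  A 
(> = start, * = accepting)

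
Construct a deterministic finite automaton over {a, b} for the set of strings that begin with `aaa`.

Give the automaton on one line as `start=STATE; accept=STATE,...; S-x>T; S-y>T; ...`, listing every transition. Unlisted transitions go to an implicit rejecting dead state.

start=S0; accept=S3; S0-a>S1; S0-b>S4; S1-a>S2; S1-b>S4; S2-a>S3; S2-b>S4; S3-a>S3; S3-b>S3; S4-a>S4; S4-b>S4

Walk along `aaa` while the input agrees: from S0 take `a` to S1, and so on. Any deviation drops to the rejecting sink S4. Once S3 is reached the prefix is confirmed and every continuation is accepted.
A 5-state machine:
        a   b  
>  S0   S1  S4 
   S1   S2  S4 
   S2   S3  S4 
 * S3   S3  S3 
   S4   S4  S4 
(> = start, * = accepting)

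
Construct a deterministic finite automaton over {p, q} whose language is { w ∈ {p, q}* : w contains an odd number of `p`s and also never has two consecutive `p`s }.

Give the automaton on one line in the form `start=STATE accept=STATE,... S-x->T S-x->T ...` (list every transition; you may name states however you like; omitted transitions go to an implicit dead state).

Build one automaton per condition and run them in lockstep. The first has 2 states tracking the count of `p`s modulo 2; the second has 3 states tracking partial matches of the forbidden pattern `pp`. A product state is a pair (one from each), accepting exactly when both do. Equivalent product states are then merged.
        p   q  
>  S0   S1  S0 
 * S1   S2  S3 
   S2   S2  S2 
 * S3   S4  S3 
   S4   S2  S0 
(> = start, * = accepting)

start=S0 accept=S1,S3 S0-p->S1 S0-q->S0 S1-p->S2 S1-q->S3 S2-p->S2 S2-q->S2 S3-p->S4 S3-q->S3 S4-p->S2 S4-q->S0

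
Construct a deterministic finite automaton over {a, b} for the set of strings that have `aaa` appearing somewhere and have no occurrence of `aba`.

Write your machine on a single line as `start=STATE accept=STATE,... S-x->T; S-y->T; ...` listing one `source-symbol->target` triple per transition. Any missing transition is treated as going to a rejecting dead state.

Handle the two conditions separately and then intersect. One (4 states) tracks whether and how much of `aaa` has been seen; the other (4 states) tracks partial matches of the forbidden pattern `aba`. Each combined state is a pair, one component from each; accept when both components accept. After merging equivalent states the machine shrinks.
8 states suffice.
        a   b  
>  q0   q1  q0 
   q1   q2  q3 
   q2   q4  q3 
   q3   q5  q0 
 * q4   q4  q6 
   q5   q5  q5 
 * q6   q5  q7 
 * q7   q4  q7 
(> = start, * = accepting)

start=q0; accept=q4,q6,q7; q0-a->q1; q0-b->q0; q1-a->q2; q1-b->q3; q2-a->q4; q2-b->q3; q3-a->q5; q3-b->q0; q4-a->q4; q4-b->q6; q5-a->q5; q5-b->q5; q6-a->q5; q6-b->q7; q7-a->q4; q7-b->q7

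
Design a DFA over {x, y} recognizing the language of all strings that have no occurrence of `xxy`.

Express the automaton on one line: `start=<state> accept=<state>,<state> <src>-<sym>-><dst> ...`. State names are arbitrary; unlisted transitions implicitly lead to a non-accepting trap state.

This is the complement of 'contains `xxy`'. Use the same substring-matching states — q0 through q3 holding how much of `xxy` has just been matched — but flip the accepting set: everything except the trap q3 accepts.
4 states suffice.
        x   y  
>* q0   q1  q0 
 * q1   q2  q0 
 * q2   q2  q3 
   q3   q3  q3 
(> = start, * = accepting)

start=q0 accept=q0,q1,q2 q0-x->q1 q0-y->q0 q1-x->q2 q1-y->q0 q2-x->q2 q2-y->q3 q3-x->q3 q3-y->q3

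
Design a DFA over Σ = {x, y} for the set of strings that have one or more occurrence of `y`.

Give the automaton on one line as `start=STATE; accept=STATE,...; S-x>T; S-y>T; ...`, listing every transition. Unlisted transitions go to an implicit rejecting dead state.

Count `y`s, saturating at 2: state S0 means no `y` yet, S1 means one `y` seen, S2 means more than one. Each `y` increments (capped at S2); other symbols loop. Accept from {S1, S2}.
3 states suffice.
        x   y  
>  S0   S0  S1 
 * S1   S1  S2 
 * S2   S2  S2 
(> = start, * = accepting)

start=S0; accept=S1,S2; S0-x>S0; S0-y>S1; S1-x>S1; S1-y>S2; S2-x>S2; S2-y>S2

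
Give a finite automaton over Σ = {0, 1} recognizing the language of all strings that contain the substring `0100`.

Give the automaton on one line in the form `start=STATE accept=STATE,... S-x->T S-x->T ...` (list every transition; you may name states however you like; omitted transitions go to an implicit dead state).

start=q0 accept=q4 q0-0->q1 q0-1->q0 q1-0->q1 q1-1->q2 q2-0->q3 q2-1->q0 q3-0->q4 q3-1->q2 q4-0->q4 q4-1->q4

Track how much of `0100` has been matched so far: state q0 is no progress, q4 is the absorbing accept state reached once `0100` has occurred. Intermediate states record partial matches; on a mismatch, fall back to the longest reusable overlap.
A 5-state machine:
        0   1  
>  q0   q1  q0 
   q1   q1  q2 
   q2   q3  q0 
   q3   q4  q2 
 * q4   q4  q4 
(> = start, * = accepting)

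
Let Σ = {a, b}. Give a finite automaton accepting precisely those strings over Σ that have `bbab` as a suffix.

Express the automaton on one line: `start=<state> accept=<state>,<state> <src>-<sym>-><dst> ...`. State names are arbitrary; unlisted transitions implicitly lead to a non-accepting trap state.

Remember how much of `bbab` the current input suffix matches. State s0 means no match yet; s1 means the last symbol is `b`; s2 means the last 2 symbols are `bb`; s3 means the last 3 symbols are `bba`; s4 means the last 4 symbols are `bbab`. Only s4 accepts. On a mismatch, fall back to the longest proper suffix that is still a prefix of `bbab`.
5 states suffice.
        a   b  
>  s0   s0  s1 
   s1   s0  s2 
   s2   s3  s2 
   s3   s0  s4 
 * s4   s0  s2 
(> = start, * = accepting)

start=s0 accept=s4 s0-a->s0 s0-b->s1 s1-a->s0 s1-b->s2 s2-a->s3 s2-b->s2 s3-a->s0 s3-b->s4 s4-a->s0 s4-b->s2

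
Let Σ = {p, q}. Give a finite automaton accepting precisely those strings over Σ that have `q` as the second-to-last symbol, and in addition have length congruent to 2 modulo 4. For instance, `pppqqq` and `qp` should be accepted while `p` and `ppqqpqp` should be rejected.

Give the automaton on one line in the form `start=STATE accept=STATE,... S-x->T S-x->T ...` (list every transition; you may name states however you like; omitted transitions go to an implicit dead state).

Run two small machines in parallel and take their product. The first has 7 states tracking the last 2 symbols read; the second has 4 states tracking the input length modulo 4. A product state is a pair (one from each), accepting exactly when both do.
With 19 states:
          p    q  
>  s0     s1   s2 
   s1     s3   s4 
   s2     s5   s6 
   s3     s7   s8 
   s4     s9  s10 
 * s5     s7   s8 
 * s6     s9  s10 
   s7    s11  s12 
   s8    s13  s14 
   s9    s11  s12 
   s10   s13  s14 
   s11   s15  s16 
   s12   s17  s18 
   s13   s15  s16 
   s14   s17  s18 
   s15    s3   s4 
   s16    s5   s6 
   s17    s3   s4 
   s18    s5   s6 
(> = start, * = accepting)

start=s0 accept=s5,s6 s0-p->s1 s0-q->s2 s1-p->s3 s1-q->s4 s2-p->s5 s2-q->s6 s3-p->s7 s3-q->s8 s4-p->s9 s4-q->s10 s5-p->s7 s5-q->s8 s6-p->s9 s6-q->s10 s7-p->s11 s7-q->s12 s8-p->s13 s8-q->s14 s9-p->s11 s9-q->s12 s10-p->s13 s10-q->s14 s11-p->s15 s11-q->s16 s12-p->s17 s12-q->s18 s13-p->s15 s13-q->s16 s14-p->s17 s14-q->s18 s15-p->s3 s15-q->s4 s16-p->s5 s16-q->s6 s17-p->s3 s17-q->s4 s18-p->s5 s18-q->s6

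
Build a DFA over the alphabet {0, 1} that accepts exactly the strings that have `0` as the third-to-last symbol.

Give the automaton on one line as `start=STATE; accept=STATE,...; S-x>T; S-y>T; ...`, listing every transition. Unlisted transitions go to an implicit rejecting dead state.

start=s0; accept=s7,s8,s9,s10; s0-0>s1; s0-1>s2; s1-0>s3; s1-1>s4; s2-0>s5; s2-1>s6; s3-0>s7; s3-1>s8; s4-0>s9; s4-1>s10; s5-0>s11; s5-1>s12; s6-0>s13; s6-1>s14; s7-0>s7; s7-1>s8; s8-0>s9; s8-1>s10; s9-0>s11; s9-1>s12; s10-0>s13; s10-1>s14; s11-0>s7; s11-1>s8; s12-0>s9; s12-1>s10; s13-0>s11; s13-1>s12; s14-0>s13; s14-1>s14

Because acceptance depends on a position counted from the end, the machine has to buffer the most recent 3 symbols. Make each state the string of the last up-to-3 symbols read; on input `x` shift the window left and append `x`. Accept when the buffered window has length 3 and begins with `0`.
With 15 states:
          0    1  
>  s0     s1   s2 
   s1     s3   s4 
   s2     s5   s6 
   s3     s7   s8 
   s4     s9  s10 
   s5    s11  s12 
   s6    s13  s14 
 * s7     s7   s8 
 * s8     s9  s10 
 * s9    s11  s12 
 * s10   s13  s14 
   s11    s7   s8 
   s12    s9  s10 
   s13   s11  s12 
   s14   s13  s14 
(> = start, * = accepting)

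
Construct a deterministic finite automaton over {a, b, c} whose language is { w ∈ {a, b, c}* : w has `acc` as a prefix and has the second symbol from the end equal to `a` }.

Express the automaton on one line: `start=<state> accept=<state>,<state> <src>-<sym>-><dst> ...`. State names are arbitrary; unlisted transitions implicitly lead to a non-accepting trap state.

Build one automaton per condition and run them in lockstep. The first has 5 states tracking whether the input so far still matches the prefix `acc`; the second has 13 states tracking the last 2 symbols read. A product state is a pair (one from each), accepting exactly when both do.
          a    b    c  
>  s0     s1   s2   s3 
   s1     s4   s5   s6 
   s2     s7   s8   s9 
   s3    s10  s11  s12 
   s4     s4   s5  s13 
   s5     s7   s8   s9 
   s6    s10  s11  s14 
   s7     s4   s5  s13 
   s8     s7   s8   s9 
   s9    s10  s11  s12 
   s10    s4   s5  s13 
   s11    s7   s8   s9 
   s12   s10  s11  s12 
   s13   s10  s11  s12 
   s14   s15  s16  s14 
   s15   s17  s18  s19 
   s16   s20  s21  s22 
 * s17   s17  s18  s19 
 * s18   s20  s21  s22 
 * s19   s15  s16  s14 
   s20   s17  s18  s19 
   s21   s20  s21  s22 
   s22   s15  s16  s14 
(> = start, * = accepting)

start=s0 accept=s17,s18,s19 s0-a->s1 s0-b->s2 s0-c->s3 s1-a->s4 s1-b->s5 s1-c->s6 s2-a->s7 s2-b->s8 s2-c->s9 s3-a->s10 s3-b->s11 s3-c->s12 s4-a->s4 s4-b->s5 s4-c->s13 s5-a->s7 s5-b->s8 s5-c->s9 s6-a->s10 s6-b->s11 s6-c->s14 s7-a->s4 s7-b->s5 s7-c->s13 s8-a->s7 s8-b->s8 s8-c->s9 s9-a->s10 s9-b->s11 s9-c->s12 s10-a->s4 s10-b->s5 s10-c->s13 s11-a->s7 s11-b->s8 s11-c->s9 s12-a->s10 s12-b->s11 s12-c->s12 s13-a->s10 s13-b->s11 s13-c->s12 s14-a->s15 s14-b->s16 s14-c->s14 s15-a->s17 s15-b->s18 s15-c->s19 s16-a->s20 s16-b->s21 s16-c->s22 s17-a->s17 s17-b->s18 s17-c->s19 s18-a->s20 s18-b->s21 s18-c->s22 s19-a->s15 s19-b->s16 s19-c->s14 s20-a->s17 s20-b->s18 s20-c->s19 s21-a->s20 s21-b->s21 s21-c->s22 s22-a->s15 s22-b->s16 s22-c->s14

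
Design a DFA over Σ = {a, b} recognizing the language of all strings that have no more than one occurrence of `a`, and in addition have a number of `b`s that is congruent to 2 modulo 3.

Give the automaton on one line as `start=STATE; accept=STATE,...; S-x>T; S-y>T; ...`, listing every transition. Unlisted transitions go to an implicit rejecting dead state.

Handle the two conditions separately and then intersect. The first has 3 states tracking the count of `a`s, saturating at 2; the second has 3 states tracking the count of `b`s modulo 3. A product state is a pair (one from each), accepting exactly when both do.
9 states suffice.
        a   b  
>  q0   q1  q2 
   q1   q3  q4 
   q2   q4  q5 
   q3   q3  q6 
   q4   q6  q7 
 * q5   q7  q0 
   q6   q6  q8 
 * q7   q8  q1 
   q8   q8  q3 
(> = start, * = accepting)

start=q0; accept=q5,q7; q0-a>q1; q0-b>q2; q1-a>q3; q1-b>q4; q2-a>q4; q2-b>q5; q3-a>q3; q3-b>q6; q4-a>q6; q4-b>q7; q5-a>q7; q5-b>q0; q6-a>q6; q6-b>q8; q7-a>q8; q7-b>q1; q8-a>q8; q8-b>q3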